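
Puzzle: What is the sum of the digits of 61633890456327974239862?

113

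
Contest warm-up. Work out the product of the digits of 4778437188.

8429568

4×7×7×8×4×3×7×1×8×8 = 8429568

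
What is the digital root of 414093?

4+1+4+0+9+3 = 21
2+1 = 3
(Equivalently, 414093 mod 9 = 3.)

3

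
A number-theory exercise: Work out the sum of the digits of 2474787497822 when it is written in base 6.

2474787497822 in base 6 is 5132522432502542.
Digit sum: 5+1+3+2+5+2+2+4+3+2+5+0+2+5+4+2 = 47.

47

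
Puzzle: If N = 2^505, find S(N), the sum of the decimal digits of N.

713

2^505 = 104748499452676539840422070298483172870932545473378073263465323779076281484949585756264642954428933028828373892081922272294952209468332577706512882860032
Sum of its 153 digits: 713.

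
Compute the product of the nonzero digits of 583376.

15120

5×8×3×3×7×6 = 15120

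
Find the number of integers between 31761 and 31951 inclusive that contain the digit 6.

The integers in [31761, 31951] that contain the digit 6: 31761, 31762, 31763, 31764, 31765, 31766, …, 31936, 31946.
36 qualify.

36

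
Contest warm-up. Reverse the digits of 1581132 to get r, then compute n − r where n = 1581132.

-730719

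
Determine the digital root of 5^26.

The digital root of n equals n mod 9 (or 9 when 9 | n), so we need 5^26 mod 9.
5^26 ≡ 7 (mod 9), so the digital root is 7.

7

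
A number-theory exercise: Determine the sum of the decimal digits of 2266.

16

2+2+6+6 = 16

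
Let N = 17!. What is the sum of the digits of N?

63

17! = 355687428096000
Sum of its 15 digits: 63.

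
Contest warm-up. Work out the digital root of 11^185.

5

The digital root of n equals n mod 9 (or 9 when 9 | n), so we need 11^185 mod 9.
11^185 ≡ 5 (mod 9), so the digital root is 5.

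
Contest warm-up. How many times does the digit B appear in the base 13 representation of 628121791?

1

628121791 in base 13 is A01939CB.
The digit B appears 1 time.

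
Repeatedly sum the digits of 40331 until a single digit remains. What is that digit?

2

4+0+3+3+1 = 11
1+1 = 2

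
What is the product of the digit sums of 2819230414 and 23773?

S(2819230414) = 2+8+1+9+2+3+0+4+1+4 = 34.
S(23773) = 2+3+7+7+3 = 22.
34 · 22 = 748.

748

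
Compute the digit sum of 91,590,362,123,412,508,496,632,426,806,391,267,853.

161

9+1+5+9+0+3+6+2+1+2+3+4+1+2+5+0+8+4+9+6+6+3+2+4+2+6+8+0+6+3+9+1+2+6+7+8+5+3 = 161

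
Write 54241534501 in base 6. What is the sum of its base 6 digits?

54241534501 in base 6 is 40530200155141.
Digit sum: 4+0+5+3+0+2+0+0+1+5+5+1+4+1 = 31.

31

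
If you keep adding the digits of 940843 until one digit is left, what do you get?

9+4+0+8+4+3 = 28
2+8 = 10
1+0 = 1
(Equivalently, 940843 mod 9 = 1.)

1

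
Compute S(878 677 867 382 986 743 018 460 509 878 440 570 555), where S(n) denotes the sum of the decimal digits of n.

8+7+8+6+7+7+8+6+7+3+8+2+9+8+6+7+4+3+0+1+8+4+6+0+5+0+9+8+7+8+4+4+0+5+7+0+5+5+5 = 205

205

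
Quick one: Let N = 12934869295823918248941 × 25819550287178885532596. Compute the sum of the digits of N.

12934869295823918248941 × 25819550287178885532596 = 333972508241611797308952243090664374497980836
Sum of its 45 digits: 207.

207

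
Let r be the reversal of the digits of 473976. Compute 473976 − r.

-205398

Reverse of 473976 is 679374.
473976 − 679374 = -205398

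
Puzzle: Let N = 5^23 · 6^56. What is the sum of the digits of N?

153

5^23 · 6^56 = 449552193658304596106604590402843443200000000000000000000000
Sum of its 60 digits: 153.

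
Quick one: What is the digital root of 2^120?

1

The digital root of n equals n mod 9 (or 9 when 9 | n), so we need 2^120 mod 9.
2^120 ≡ 1 (mod 9), so the digital root is 1.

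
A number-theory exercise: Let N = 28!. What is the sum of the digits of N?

28! = 304888344611713860501504000000
Sum of its 30 digits: 90.

90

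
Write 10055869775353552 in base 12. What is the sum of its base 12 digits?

10055869775353552 in base 12 is 79B9BAB2163B294.
Digit sum: 7+9+11+9+11+10+11+2+1+6+3+11+2+9+4 = 106.

106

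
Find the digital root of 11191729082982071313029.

5

1+1+1+9+1+7+2+9+0+8+2+9+8+2+0+7+1+3+1+3+0+2+9 = 86
8+6 = 14
1+4 = 5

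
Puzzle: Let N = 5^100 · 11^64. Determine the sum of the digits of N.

649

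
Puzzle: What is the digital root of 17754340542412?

4

1+7+7+5+4+3+4+0+5+4+2+4+1+2 = 49
4+9 = 13
1+3 = 4
(Equivalently, 17754340542412 mod 9 = 4.)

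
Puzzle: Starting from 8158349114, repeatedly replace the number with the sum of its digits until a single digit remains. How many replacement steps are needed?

2

8158349114 → 44 → 8 (2 steps)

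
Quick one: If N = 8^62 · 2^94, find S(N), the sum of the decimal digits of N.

376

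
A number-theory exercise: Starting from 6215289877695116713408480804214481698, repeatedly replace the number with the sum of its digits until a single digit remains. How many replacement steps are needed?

3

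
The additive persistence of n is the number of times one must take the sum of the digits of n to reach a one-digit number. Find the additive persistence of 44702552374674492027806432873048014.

44702552374674492027806432873048014 → 142 → 7 (2 steps)

2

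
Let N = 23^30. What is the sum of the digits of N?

23^30 = 71094348791151363024389554286420996798449
Sum of its 41 digits: 199.

199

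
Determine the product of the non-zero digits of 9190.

81

9×1×9 = 81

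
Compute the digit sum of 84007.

8+4+0+0+7 = 19

19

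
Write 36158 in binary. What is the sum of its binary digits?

9

36158 in base 2 is 1000110100111110.
Digit sum: 1+0+0+0+1+1+0+1+0+0+1+1+1+1+1+0 = 9.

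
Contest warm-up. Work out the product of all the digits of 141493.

432

1×4×1×4×9×3 = 432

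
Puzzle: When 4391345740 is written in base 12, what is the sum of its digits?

45

4391345740 in base 12 is A267A0064.
Digit sum: 10+2+6+7+10+0+0+6+4 = 45.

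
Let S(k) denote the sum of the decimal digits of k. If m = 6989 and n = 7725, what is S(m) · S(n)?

S(6989) = 6+9+8+9 = 32.
S(7725) = 7+7+2+5 = 21.
32 · 21 = 672.

672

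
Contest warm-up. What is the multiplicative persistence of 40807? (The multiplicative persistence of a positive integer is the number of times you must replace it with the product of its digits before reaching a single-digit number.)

1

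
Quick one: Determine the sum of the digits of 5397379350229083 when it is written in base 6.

5397379350229083 in base 6 is 125051133502053055403.
Digit sum: 1+2+5+0+5+1+1+3+3+5+0+2+0+5+3+0+5+5+4+0+3 = 53.

53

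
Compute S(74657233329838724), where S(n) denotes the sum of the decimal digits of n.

83

7+4+6+5+7+2+3+3+3+2+9+8+3+8+7+2+4 = 83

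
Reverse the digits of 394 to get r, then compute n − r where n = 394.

Reverse of 394 is 493.
394 − 493 = -99

-99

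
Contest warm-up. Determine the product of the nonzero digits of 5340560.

5×3×4×5×6 = 1800

1800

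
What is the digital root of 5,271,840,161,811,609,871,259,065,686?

6

5+2+7+1+8+4+0+1+6+1+8+1+1+6+0+9+8+7+1+2+5+9+0+6+5+6+8+6 = 123
1+2+3 = 6
(Equivalently, 5,271,840,161,811,609,871,259,065,686 mod 9 = 6.)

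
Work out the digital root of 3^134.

The digital root of n equals n mod 9 (or 9 when 9 | n), so we need 3^134 mod 9.
3^134 ≡ 0 (mod 9), so the digital root is 9.

9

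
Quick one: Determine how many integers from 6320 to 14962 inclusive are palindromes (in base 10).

The integers in [6320, 14962] that are palindromes (in base 10): 6336, 6446, 6556, 6666, 6776, 6886, …, 14841, 14941.
87 qualify.

87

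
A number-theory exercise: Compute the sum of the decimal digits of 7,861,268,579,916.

75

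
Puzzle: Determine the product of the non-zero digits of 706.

42

7×6 = 42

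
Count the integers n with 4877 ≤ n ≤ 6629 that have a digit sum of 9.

The integers in [4877, 6629] that have a digit sum of 9: 5004, 5013, 5022, 5031, 5040, 5103, …, 6210, 6300.
25 qualify.

25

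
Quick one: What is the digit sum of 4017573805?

4+0+1+7+5+7+3+8+0+5 = 40

40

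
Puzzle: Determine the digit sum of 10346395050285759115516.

91

1+0+3+4+6+3+9+5+0+5+0+2+8+5+7+5+9+1+1+5+5+1+6 = 91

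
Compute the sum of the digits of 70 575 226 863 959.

7+0+5+7+5+2+2+6+8+6+3+9+5+9 = 74

74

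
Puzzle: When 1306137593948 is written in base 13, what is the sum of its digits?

56

1306137593948 in base 13 is 9622583A335.
Digit sum: 9+6+2+2+5+8+3+10+3+3+5 = 56.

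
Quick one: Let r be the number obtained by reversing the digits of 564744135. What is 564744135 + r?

1096191600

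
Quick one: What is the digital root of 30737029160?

2

3+0+7+3+7+0+2+9+1+6+0 = 38
3+8 = 11
1+1 = 2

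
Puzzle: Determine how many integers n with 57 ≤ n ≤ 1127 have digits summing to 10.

71

The integers in [57, 1127] that have digits summing to 10: 64, 73, 82, 91, 109, 118, …, 1117, 1126.
71 qualify.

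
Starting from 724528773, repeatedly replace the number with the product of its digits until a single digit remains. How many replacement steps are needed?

724528773 → 658560 → 0 (2 steps)

2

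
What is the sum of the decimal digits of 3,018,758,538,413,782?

3+0+1+8+7+5+8+5+3+8+4+1+3+7+8+2 = 73

73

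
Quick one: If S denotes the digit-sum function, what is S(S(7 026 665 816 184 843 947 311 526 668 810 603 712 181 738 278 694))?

9

First digit sum: 225.
2+2+5 = 9.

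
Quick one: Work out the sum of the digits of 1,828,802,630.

1+8+2+8+8+0+2+6+3+0 = 38

38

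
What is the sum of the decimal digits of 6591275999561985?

96

6+5+9+1+2+7+5+9+9+9+5+6+1+9+8+5 = 96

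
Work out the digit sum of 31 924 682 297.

53

3+1+9+2+4+6+8+2+2+9+7 = 53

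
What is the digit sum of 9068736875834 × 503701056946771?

9068736875834 × 503701056946771 = 4567932349529743761374232014
Sum of its 28 digits: 122.

122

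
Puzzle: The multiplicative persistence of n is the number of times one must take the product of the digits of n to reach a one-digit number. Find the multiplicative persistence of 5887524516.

5887524516 → 2688000 → 0 (2 steps)

2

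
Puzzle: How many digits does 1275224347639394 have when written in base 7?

1275224347639394 in base 7 is 532414630061446115, which has 18 digits.

18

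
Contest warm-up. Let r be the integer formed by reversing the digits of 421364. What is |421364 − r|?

41760

Reverse of 421364 is 463124.
|421364 − 463124| = 41760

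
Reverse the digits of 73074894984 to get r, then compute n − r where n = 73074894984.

Reverse of 73074894984 is 48949847037.
73074894984 − 48949847037 = 24125047947

24125047947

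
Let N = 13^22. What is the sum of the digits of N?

121

13^22 = 3211838877954855105157369
Sum of its 25 digits: 121.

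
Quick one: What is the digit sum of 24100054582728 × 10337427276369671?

24100054582728 × 10337427276369671 = 249132561605490316966579642488
Sum of its 30 digits: 141.

141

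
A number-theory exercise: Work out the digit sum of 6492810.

6+4+9+2+8+1+0 = 30

30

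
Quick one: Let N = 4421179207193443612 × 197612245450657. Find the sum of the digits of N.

160

4421179207193443612 × 197612245450657 = 873679150673251899424404657853084
Sum of its 33 digits: 160.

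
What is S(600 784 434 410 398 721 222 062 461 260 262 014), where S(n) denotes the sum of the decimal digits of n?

119

6+0+0+7+8+4+4+3+4+4+1+0+3+9+8+7+2+1+2+2+2+0+6+2+4+6+1+2+6+0+2+6+2+0+1+4 = 119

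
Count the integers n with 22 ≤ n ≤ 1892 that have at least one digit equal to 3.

The integers in [22, 1892] that have at least one digit equal to 3: 23, 30, 31, 32, 33, 34, …, 1873, 1883.
520 qualify.

520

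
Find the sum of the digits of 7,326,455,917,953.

66

7+3+2+6+4+5+5+9+1+7+9+5+3 = 66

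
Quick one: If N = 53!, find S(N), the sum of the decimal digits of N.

279

53! = 4274883284060025564298013753389399649690343788366813724672000000000000
Sum of its 70 digits: 279.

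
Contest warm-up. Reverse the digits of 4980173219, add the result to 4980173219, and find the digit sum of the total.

34

Reversal of 4980173219 is 9123710894; 4980173219 + 9123710894 = 14103884113.
Digit sum of 14103884113: 1+4+1+0+3+8+8+4+1+1+3 = 34.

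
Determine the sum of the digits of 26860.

22

2+6+8+6+0 = 22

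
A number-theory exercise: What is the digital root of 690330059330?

5

6+9+0+3+3+0+0+5+9+3+3+0 = 41
4+1 = 5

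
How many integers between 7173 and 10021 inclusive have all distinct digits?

1414

The integers in [7173, 10021] that have all distinct digits: 7180, 7182, 7183, 7184, 7185, 7186, …, 9875, 9876.
1414 qualify.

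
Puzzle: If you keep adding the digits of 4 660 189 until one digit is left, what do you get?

4+6+6+0+1+8+9 = 34
3+4 = 7

7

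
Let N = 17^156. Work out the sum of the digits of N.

17^156 = 891316066503269246830886248940723899939526502113259557079645171513857347460307073738044648294401213148256309113355435446196510687626179271702649594742488692089114633036398885179590391293215681
Sum of its 192 digits: 865.

865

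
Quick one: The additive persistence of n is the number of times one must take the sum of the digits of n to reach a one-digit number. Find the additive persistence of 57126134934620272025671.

3

57126134934620272025671 → 85 → 13 → 4 (3 steps)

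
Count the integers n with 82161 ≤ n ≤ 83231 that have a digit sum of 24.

82

The integers in [82161, 83231] that have a digit sum of 24: 82167, 82176, 82185, 82194, 82239, 82248, …, 83193, 83229.
82 qualify.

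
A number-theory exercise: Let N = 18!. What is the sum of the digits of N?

18! = 6402373705728000
Sum of its 16 digits: 54.

54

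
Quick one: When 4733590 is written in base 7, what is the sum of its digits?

4733590 in base 7 is 55143361.
Digit sum: 5+5+1+4+3+3+6+1 = 28.

28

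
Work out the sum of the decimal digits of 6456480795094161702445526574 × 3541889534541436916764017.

6456480795094161702445526574 × 3541889534541436916764017 = 22868141758111786933237304706972348223639929660487758
Sum of its 53 digits: 252.

252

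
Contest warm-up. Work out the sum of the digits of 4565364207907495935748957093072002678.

4+5+6+5+3+6+4+2+0+7+9+0+7+4+9+5+9+3+5+7+4+8+9+5+7+0+9+3+0+7+2+0+0+2+6+7+8 = 177

177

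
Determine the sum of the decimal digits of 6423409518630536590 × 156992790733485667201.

196

6423409518630536590 × 156992790733485667201 = 1008428986353843734939159470528793384590
Sum of its 40 digits: 196.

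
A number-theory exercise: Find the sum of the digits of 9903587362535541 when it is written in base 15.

87

9903587362535541 in base 15 is 514E507C5CB146.
Digit sum: 5+1+4+14+5+0+7+12+5+12+11+1+4+6 = 87.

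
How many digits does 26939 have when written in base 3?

26939 in base 3 is 1100221202, which has 10 digits.

10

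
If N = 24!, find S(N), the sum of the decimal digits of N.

24! = 620448401733239439360000
Sum of its 24 digits: 81.

81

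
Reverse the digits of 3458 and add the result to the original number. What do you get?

12001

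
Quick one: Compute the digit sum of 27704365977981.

2+7+7+0+4+3+6+5+9+7+7+9+8+1 = 75

75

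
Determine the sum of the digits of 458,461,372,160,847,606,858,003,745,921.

4+5+8+4+6+1+3+7+2+1+6+0+8+4+7+6+0+6+8+5+8+0+0+3+7+4+5+9+2+1 = 130

130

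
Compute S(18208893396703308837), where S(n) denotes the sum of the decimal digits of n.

96

1+8+2+0+8+8+9+3+3+9+6+7+0+3+3+0+8+8+3+7 = 96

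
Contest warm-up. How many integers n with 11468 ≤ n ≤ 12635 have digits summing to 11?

The integers in [11468, 12635] that have digits summing to 11: 11504, 11513, 11522, 11531, 11540, 11603, …, 12611, 12620.
57 qualify.

57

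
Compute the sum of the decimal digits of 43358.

4+3+3+5+8 = 23

23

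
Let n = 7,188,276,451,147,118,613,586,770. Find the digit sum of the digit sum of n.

First digit sum: 114.
1+1+4 = 6.

6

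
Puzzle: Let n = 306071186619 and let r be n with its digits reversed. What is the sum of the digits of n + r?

Reversal of 306071186619 is 916681170603; 306071186619 + 916681170603 = 1222752357222.
Digit sum of 1222752357222: 1+2+2+2+7+5+2+3+5+7+2+2+2 = 42.

42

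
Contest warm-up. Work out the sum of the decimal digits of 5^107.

5^107 = 616297582203915472977912941627176741932192527428924222476780414581298828125
Sum of its 75 digits: 344.

344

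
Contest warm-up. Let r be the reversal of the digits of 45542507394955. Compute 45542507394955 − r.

Reverse of 45542507394955 is 55949370524554.
45542507394955 − 55949370524554 = -10406863129599

-10406863129599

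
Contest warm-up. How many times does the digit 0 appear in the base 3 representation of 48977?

48977 in base 3 is 2111011222.
The digit 0 appears 1 time.

1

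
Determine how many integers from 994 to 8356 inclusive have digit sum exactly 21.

The integers in [994, 8356] that have digit sum exactly 21: 1299, 1389, 1398, 1479, 1488, 1497, …, 8346, 8355.
442 qualify.

442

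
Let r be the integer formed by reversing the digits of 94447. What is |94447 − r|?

Reverse of 94447 is 74449.
|94447 − 74449| = 19998

19998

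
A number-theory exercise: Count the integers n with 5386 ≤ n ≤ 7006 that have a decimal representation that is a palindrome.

The integers in [5386, 7006] that have a decimal representation that is a palindrome: 5445, 5555, 5665, 5775, 5885, 5995, …, 6886, 6996.
16 qualify.

16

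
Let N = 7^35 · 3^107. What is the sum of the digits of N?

7^35 · 3^107 = 426978154239457683330830612480841594536641710651391063577030289050234604226939341
Sum of its 81 digits: 333.

333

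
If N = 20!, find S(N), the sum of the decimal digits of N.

20! = 2432902008176640000
Sum of its 19 digits: 54.

54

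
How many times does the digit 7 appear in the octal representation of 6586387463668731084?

6586387463668731084 in base 8 is 555474310020503706314.
The digit 7 appears 2 times.

2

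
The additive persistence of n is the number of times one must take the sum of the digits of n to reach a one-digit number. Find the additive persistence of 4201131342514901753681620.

4201131342514901753681620 → 79 → 16 → 7 (3 steps)

3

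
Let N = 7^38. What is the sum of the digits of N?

7^38 = 129934811447123020117172145698449
Sum of its 33 digits: 130.

130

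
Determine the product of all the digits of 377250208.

0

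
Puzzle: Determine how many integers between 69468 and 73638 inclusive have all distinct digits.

The integers in [69468, 73638] that have all distinct digits: 69470, 69471, 69472, 69473, 69475, 69478, …, 73628, 73629.
1374 qualify.

1374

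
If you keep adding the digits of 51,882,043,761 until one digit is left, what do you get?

9

5+1+8+8+2+0+4+3+7+6+1 = 45
4+5 = 9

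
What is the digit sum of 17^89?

521

17^89 = 32355938604243814834953228930022671958573652447416130728419673568773613853135920674790271577278638959930577297
Sum of its 110 digits: 521.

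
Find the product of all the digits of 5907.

0

5×9×0×7 = 0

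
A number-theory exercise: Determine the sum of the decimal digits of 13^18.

13^18 = 112455406951957393129
Sum of its 21 digits: 91.

91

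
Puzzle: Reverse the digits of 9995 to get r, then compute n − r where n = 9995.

3996

Reverse of 9995 is 5999.
9995 − 5999 = 3996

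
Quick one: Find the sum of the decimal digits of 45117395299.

55

4+5+1+1+7+3+9+5+2+9+9 = 55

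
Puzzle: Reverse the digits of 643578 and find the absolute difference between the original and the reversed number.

231768

Reverse of 643578 is 875346.
|643578 − 875346| = 231768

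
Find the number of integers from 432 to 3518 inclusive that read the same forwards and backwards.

82

The integers in [432, 3518] that read the same forwards and backwards: 434, 444, 454, 464, 474, 484, …, 3333, 3443.
82 qualify.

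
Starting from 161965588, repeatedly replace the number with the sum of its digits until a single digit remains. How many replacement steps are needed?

161965588 → 49 → 13 → 4 (3 steps)

3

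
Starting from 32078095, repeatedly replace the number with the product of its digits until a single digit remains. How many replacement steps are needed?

1

32078095 → 0 (1 step)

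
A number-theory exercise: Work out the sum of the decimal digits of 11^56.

11^56 = 20796505671840591460586660430317517562942313712635618374561
Sum of its 59 digits: 247.

247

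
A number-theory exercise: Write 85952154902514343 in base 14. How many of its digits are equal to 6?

85952154902514343 in base 14 is 7A41066CC019699.
The digit 6 appears 3 times.

3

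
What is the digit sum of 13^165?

13^165 = 6319069480642433923999045940772557419649008396607754030592334163519412162795775152788384489312589510159993123067835775202934246783953818219463770772776967840257952548656938472729078493
Sum of its 184 digits: 892.

892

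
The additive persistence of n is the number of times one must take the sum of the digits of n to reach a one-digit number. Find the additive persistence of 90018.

2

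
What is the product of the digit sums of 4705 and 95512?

352

S(4705) = 4+7+0+5 = 16.
S(95512) = 9+5+5+1+2 = 22.
16 · 22 = 352.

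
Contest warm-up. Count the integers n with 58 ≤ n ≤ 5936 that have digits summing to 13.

379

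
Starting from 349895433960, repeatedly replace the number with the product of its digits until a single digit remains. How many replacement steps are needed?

349895433960 → 0 (1 step)

1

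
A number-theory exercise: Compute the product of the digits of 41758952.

100800

4×1×7×5×8×9×5×2 = 100800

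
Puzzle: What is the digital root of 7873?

7+8+7+3 = 25
2+5 = 7

7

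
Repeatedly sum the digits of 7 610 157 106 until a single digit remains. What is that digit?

7

7+6+1+0+1+5+7+1+0+6 = 34
3+4 = 7
(Equivalently, 7 610 157 106 mod 9 = 7.)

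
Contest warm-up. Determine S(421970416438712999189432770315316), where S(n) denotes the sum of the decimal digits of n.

146

4+2+1+9+7+0+4+1+6+4+3+8+7+1+2+9+9+9+1+8+9+4+3+2+7+7+0+3+1+5+3+1+6 = 146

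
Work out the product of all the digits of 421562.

4×2×1×5×6×2 = 480

480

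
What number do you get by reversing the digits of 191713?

317191

Reversing 191713 gives 317191.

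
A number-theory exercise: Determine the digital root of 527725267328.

5+2+7+7+2+5+2+6+7+3+2+8 = 56
5+6 = 11
1+1 = 2

2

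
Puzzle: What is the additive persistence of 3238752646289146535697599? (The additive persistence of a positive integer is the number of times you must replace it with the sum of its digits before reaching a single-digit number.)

2

3238752646289146535697599 → 134 → 8 (2 steps)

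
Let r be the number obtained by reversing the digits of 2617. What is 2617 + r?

9779

Reverse of 2617 is 7162.
2617 + 7162 = 9779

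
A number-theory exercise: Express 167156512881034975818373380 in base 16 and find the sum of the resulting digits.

167156512881034975818373380 in base 16 is 8A44C4B8750B8AF8D95904.
Digit sum: 8+10+4+4+12+4+11+8+7+5+0+11+8+10+15+8+13+9+5+9+0+4 = 165.

165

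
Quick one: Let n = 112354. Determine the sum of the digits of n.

16

1+1+2+3+5+4 = 16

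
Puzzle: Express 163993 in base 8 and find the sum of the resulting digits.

163993 in base 8 is 500231.
Digit sum: 5+0+0+2+3+1 = 11.

11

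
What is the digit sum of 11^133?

11^133 = 3200568495929836678645715734694833226102885454586195875169693056931408048977961093948842811959452328494413423153999203723966986522574735131
Sum of its 139 digits: 677.

677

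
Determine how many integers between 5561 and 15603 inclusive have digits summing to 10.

234

The integers in [5561, 15603] that have digits summing to 10: 6004, 6013, 6022, 6031, 6040, 6103, …, 15310, 15400.
234 qualify.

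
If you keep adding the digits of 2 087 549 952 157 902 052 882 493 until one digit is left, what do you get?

2+0+8+7+5+4+9+9+5+2+1+5+7+9+0+2+0+5+2+8+8+2+4+9+3 = 116
1+1+6 = 8
(Equivalently, 2 087 549 952 157 902 052 882 493 mod 9 = 8.)

8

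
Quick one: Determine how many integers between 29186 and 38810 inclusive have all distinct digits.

The integers in [29186, 38810] that have all distinct digits: 29186, 29187, 29301, 29304, 29305, 29306, …, 38795, 38796.
2900 qualify.

2900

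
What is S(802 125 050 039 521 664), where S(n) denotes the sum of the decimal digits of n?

59

8+0+2+1+2+5+0+5+0+0+3+9+5+2+1+6+6+4 = 59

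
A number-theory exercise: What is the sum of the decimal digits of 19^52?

325

19^52 = 3127427491907749548018497790443751608857168317658177523074947729361
Sum of its 67 digits: 325.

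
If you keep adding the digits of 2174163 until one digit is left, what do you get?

6

2+1+7+4+1+6+3 = 24
2+4 = 6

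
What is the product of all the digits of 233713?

2×3×3×7×1×3 = 378

378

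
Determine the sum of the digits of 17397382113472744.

73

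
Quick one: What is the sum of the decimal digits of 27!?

108

27! = 10888869450418352160768000000
Sum of its 29 digits: 108.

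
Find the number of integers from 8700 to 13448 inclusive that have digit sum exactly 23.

190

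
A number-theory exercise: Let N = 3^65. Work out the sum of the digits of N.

135

3^65 = 10301051460877537453973547267843
Sum of its 32 digits: 135.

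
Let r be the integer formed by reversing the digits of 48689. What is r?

98684

Reversing 48689 gives 98684.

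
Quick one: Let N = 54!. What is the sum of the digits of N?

54! = 230843697339241380472092742683027581083278564571807941132288000000000000
Sum of its 72 digits: 261.

261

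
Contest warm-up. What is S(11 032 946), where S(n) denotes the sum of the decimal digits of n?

26

1+1+0+3+2+9+4+6 = 26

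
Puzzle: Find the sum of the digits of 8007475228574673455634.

102

8+0+0+7+4+7+5+2+2+8+5+7+4+6+7+3+4+5+5+6+3+4 = 102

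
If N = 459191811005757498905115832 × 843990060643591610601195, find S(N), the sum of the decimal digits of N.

213

459191811005757498905115832 × 843990060643591610601195 = 387553324417789929066453654164153035107630632619240
Sum of its 51 digits: 213.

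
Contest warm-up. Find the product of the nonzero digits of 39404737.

63504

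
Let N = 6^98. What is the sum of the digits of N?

360

6^98 = 18147739541668636280463618532168272792698436402026524209529776843597142818816
Sum of its 77 digits: 360.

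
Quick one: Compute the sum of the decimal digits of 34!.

144

34! = 295232799039604140847618609643520000000
Sum of its 39 digits: 144.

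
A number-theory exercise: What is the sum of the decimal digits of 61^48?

397

61^48 = 49640035169093488898308753218227937133215876539868870610277524712635546050501279199681
Sum of its 86 digits: 397.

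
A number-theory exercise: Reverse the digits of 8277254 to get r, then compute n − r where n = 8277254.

Reverse of 8277254 is 4527728.
8277254 − 4527728 = 3749526

3749526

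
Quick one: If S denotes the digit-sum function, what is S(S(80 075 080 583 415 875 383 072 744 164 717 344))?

14

First digit sum: 149.
1+4+9 = 14.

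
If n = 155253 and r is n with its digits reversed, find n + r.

Reverse of 155253 is 352551.
155253 + 352551 = 507804

507804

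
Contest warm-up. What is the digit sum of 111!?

693

111! = 1762952551090244663872161047107075788761409536026565516041574063347346955087248316436555574598462315773196047662837978913145847497199871623320096254145331200000000000000000000000000
Sum of its 181 digits: 693.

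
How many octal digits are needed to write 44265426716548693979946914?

29

44265426716548693979946914 in base 8 is 22235443134616455651476357642, which has 29 digits.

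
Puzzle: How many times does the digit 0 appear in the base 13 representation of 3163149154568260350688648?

3163149154568260350688648 in base 13 is CA59052998B2C7493350CB.
The digit 0 appears 2 times.

2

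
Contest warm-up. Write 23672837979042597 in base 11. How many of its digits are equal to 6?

23672837979042597 in base 11 is 5737994230613774.
The digit 6 appears 1 time.

1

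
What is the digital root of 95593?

9+5+5+9+3 = 31
3+1 = 4

4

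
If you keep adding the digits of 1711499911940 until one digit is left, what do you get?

2

1+7+1+1+4+9+9+9+1+1+9+4+0 = 56
5+6 = 11
1+1 = 2
(Equivalently, 1711499911940 mod 9 = 2.)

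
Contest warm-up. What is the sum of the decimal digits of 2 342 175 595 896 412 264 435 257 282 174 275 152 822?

169

2+3+4+2+1+7+5+5+9+5+8+9+6+4+1+2+2+6+4+4+3+5+2+5+7+2+8+2+1+7+4+2+7+5+1+5+2+8+2+2 = 169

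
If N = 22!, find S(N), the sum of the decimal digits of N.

22! = 1124000727777607680000
Sum of its 22 digits: 72.

72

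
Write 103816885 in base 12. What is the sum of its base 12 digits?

40

103816885 in base 12 is 2A927271.
Digit sum: 2+10+9+2+7+2+7+1 = 40.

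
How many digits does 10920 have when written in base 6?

10920 in base 6 is 122320, which has 6 digits.

6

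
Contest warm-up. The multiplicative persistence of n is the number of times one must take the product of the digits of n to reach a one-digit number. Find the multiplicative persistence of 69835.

2

69835 → 6480 → 0 (2 steps)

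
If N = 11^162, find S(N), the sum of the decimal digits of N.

11^162 = 5077091561327677113415553585980590842360615728229233364862290815297716701264433363773373053938332281076254624013242157863555226477026837198609634984531166006978737225721
Sum of its 169 digits: 730.

730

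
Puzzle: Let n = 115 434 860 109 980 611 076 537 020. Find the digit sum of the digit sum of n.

16

First digit sum: 97.
9+7 = 16.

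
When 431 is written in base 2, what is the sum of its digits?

431 in base 2 is 110101111.
Digit sum: 1+1+0+1+0+1+1+1+1 = 7.

7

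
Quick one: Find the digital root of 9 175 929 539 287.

4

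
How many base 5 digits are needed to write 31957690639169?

31957690639169 in base 5 is 13142043322300423134, which has 20 digits.

20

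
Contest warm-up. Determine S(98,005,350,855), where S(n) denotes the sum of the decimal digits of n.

9+8+0+0+5+3+5+0+8+5+5 = 48

48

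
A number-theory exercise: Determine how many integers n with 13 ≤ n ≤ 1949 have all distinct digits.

The integers in [13, 1949] that have all distinct digits: 13, 14, 15, 16, 17, 18, …, 1947, 1948.
1203 qualify.

1203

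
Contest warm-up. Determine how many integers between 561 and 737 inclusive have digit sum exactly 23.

3

The integers in [561, 737] that have digit sum exactly 23: 599, 689, 698.
3 qualify.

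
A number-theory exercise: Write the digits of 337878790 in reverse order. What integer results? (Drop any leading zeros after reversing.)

Reversing 337878790 gives 97878733.

97878733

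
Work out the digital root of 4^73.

4

The digital root of n equals n mod 9 (or 9 when 9 | n), so we need 4^73 mod 9.
4^73 ≡ 4 (mod 9), so the digital root is 4.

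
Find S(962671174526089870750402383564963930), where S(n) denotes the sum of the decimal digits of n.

165

9+6+2+6+7+1+1+7+4+5+2+6+0+8+9+8+7+0+7+5+0+4+0+2+3+8+3+5+6+4+9+6+3+9+3+0 = 165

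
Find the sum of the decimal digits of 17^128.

739

17^128 = 31438508665248587260582831903168193798224918146861981871343795372991732345781536726224251645729386355831780309674298407083784970278050966323510245488971991041
Sum of its 158 digits: 739.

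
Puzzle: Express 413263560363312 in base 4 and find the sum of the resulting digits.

42

413263560363312 in base 4 is 1131331301223231230310300.
Digit sum: 1+1+3+1+3+3+1+3+0+1+2+2+3+2+3+1+2+3+0+3+1+0+3+0+0 = 42.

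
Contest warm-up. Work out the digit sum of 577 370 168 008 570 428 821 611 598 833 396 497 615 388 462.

214

5+7+7+3+7+0+1+6+8+0+0+8+5+7+0+4+2+8+8+2+1+6+1+1+5+9+8+8+3+3+3+9+6+4+9+7+6+1+5+3+8+8+4+6+2 = 214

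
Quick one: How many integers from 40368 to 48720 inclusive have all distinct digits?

2511

The integers in [40368, 48720] that have all distinct digits: 40368, 40369, 40371, 40372, 40375, 40376, …, 48719, 48720.
2511 qualify.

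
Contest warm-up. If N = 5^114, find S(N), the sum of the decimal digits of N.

5^114 = 48148248609680896326399448564623182963452541205384704880998469889163970947265625
Sum of its 80 digits: 406.

406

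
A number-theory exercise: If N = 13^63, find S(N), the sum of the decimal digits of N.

325

13^63 = 15081036648520082563896904647966616571107944615701214429968535680172997
Sum of its 71 digits: 325.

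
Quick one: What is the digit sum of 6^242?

819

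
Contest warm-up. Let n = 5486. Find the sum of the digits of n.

5+4+8+6 = 23

23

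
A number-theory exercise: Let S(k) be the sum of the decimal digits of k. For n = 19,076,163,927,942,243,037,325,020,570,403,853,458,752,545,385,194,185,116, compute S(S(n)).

First digit sum: 229.
2+2+9 = 13.

13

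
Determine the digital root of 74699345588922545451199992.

9

7+4+6+9+9+3+4+5+5+8+8+9+2+2+5+4+5+4+5+1+1+9+9+9+9+2 = 144
1+4+4 = 9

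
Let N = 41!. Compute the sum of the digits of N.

144

41! = 33452526613163807108170062053440751665152000000000
Sum of its 50 digits: 144.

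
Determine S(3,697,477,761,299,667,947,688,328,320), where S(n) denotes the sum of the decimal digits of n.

3+6+9+7+4+7+7+7+6+1+2+9+9+6+6+7+9+4+7+6+8+8+3+2+8+3+2+0 = 156

156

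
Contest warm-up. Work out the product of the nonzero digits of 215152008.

800

2×1×5×1×5×2×8 = 800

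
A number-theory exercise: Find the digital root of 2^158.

4

The digital root of n equals n mod 9 (or 9 when 9 | n), so we need 2^158 mod 9.
2^158 ≡ 4 (mod 9), so the digital root is 4.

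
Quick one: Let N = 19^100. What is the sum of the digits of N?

595

19^100 = 75051624198251984443456989853061891539043939434909537798332873934101480896578056472849915762891214746171016655874432115640378001
Sum of its 128 digits: 595.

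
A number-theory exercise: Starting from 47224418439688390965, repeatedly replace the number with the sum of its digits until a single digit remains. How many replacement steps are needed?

2

47224418439688390965 → 102 → 3 (2 steps)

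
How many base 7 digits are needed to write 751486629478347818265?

25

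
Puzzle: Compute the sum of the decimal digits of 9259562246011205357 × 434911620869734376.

130

9259562246011205357 × 434911620869734376 = 4027091224956931452033262520178252232
Sum of its 37 digits: 130.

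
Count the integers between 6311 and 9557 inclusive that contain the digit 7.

The integers in [6311, 9557] that contain the digit 7: 6317, 6327, 6337, 6347, 6357, 6367, …, 9547, 9557.
1585 qualify.

1585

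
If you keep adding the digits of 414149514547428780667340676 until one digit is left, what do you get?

6

4+1+4+1+4+9+5+1+4+5+4+7+4+2+8+7+8+0+6+6+7+3+4+0+6+7+6 = 123
1+2+3 = 6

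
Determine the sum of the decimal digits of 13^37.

13^37 = 164400841185494513395503358052498933338333
Sum of its 42 digits: 175.

175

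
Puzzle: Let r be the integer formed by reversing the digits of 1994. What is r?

4991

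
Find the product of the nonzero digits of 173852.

1×7×3×8×5×2 = 1680

1680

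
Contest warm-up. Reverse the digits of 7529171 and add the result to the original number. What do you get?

9248428

Reverse of 7529171 is 1719257.
7529171 + 1719257 = 9248428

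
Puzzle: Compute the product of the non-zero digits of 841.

8×4×1 = 32

32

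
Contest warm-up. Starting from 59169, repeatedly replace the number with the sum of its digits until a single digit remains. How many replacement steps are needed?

59169 → 30 → 3 (2 steps)

2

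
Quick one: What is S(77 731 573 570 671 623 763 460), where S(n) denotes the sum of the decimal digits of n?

103

7+7+7+3+1+5+7+3+5+7+0+6+7+1+6+2+3+7+6+3+4+6+0 = 103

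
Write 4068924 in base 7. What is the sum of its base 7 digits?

4068924 in base 7 is 46404516.
Digit sum: 4+6+4+0+4+5+1+6 = 30.

30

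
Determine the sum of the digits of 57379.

5+7+3+7+9 = 31

31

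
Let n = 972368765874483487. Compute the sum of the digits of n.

106

9+7+2+3+6+8+7+6+5+8+7+4+4+8+3+4+8+7 = 106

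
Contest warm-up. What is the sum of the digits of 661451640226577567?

6+6+1+4+5+1+6+4+0+2+2+6+5+7+7+5+6+7 = 80

80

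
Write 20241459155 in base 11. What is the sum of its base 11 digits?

20241459155 in base 11 is 8647859945.
Digit sum: 8+6+4+7+8+5+9+9+4+5 = 65.

65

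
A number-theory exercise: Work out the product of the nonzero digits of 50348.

480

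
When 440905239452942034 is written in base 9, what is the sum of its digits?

440905239452942034 in base 9 is 2838402806543748846.
Digit sum: 2+8+3+8+4+0+2+8+0+6+5+4+3+7+4+8+8+4+6 = 90.

90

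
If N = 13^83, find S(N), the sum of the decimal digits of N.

457

13^83 = 286614555192773908454903515714796349532804586806614556377660299844524707381194798580194256597
Sum of its 93 digits: 457.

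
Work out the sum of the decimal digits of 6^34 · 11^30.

252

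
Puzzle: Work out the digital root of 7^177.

The digital root of n equals n mod 9 (or 9 when 9 | n), so we need 7^177 mod 9.
7^177 ≡ 1 (mod 9), so the digital root is 1.

1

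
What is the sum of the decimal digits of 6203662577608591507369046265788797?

6+2+0+3+6+6+2+5+7+7+6+0+8+5+9+1+5+0+7+3+6+9+0+4+6+2+6+5+7+8+8+7+9+7 = 172

172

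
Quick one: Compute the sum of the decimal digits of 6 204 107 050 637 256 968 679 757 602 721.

6+2+0+4+1+0+7+0+5+0+6+3+7+2+5+6+9+6+8+6+7+9+7+5+7+6+0+2+7+2+1 = 136

136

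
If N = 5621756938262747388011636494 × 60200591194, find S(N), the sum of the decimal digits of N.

5621756938262747388011636494 × 60200591194 = 338433091232388752064979825090225433836
Sum of its 39 digits: 169.

169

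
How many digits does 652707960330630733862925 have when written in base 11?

652707960330630733862925 in base 11 is 8022329A299231951257329, which has 23 digits.

23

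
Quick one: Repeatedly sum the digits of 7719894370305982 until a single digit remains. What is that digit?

7+7+1+9+8+9+4+3+7+0+3+0+5+9+8+2 = 82
8+2 = 10
1+0 = 1

1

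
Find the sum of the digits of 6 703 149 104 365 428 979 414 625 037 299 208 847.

6+7+0+3+1+4+9+1+0+4+3+6+5+4+2+8+9+7+9+4+1+4+6+2+5+0+3+7+2+9+9+2+0+8+8+4+7 = 169

169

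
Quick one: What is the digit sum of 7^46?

187

7^46 = 749048330965186233494494102694564493649
Sum of its 39 digits: 187.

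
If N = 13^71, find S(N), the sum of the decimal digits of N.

13^71 = 12302064898724710532827150598154059319480431430194019567533837617701744247540837
Sum of its 80 digits: 331.

331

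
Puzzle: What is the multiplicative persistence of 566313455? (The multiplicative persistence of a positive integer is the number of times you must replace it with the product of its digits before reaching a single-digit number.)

566313455 → 162000 → 0 (2 steps)

2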